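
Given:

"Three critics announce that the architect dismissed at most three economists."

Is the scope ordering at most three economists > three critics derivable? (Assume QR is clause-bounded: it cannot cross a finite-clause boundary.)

No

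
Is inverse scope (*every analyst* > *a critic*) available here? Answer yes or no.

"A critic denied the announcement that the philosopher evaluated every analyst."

The DP *every analyst* is contained in the complex NP *the announcement that the philosopher evaluated every analyst*.
Since the clause is the complement of a nominal head, the CNPC blocks scope extraction.
*every analyst* is confined to the island and cannot take scope over *a critic*.

No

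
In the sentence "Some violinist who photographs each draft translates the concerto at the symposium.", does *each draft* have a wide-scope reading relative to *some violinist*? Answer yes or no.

*each draft* sits inside the relative clause *who photographs each draft*.
Quantifiers inside a relative clause are trapped there; the RC boundary blocks QR.
Hence only narrow scope for *each draft* (under *some violinist*) survives.
(Only the surface reading survives: one fixed violinist with respect to all the relevant drafts.)

No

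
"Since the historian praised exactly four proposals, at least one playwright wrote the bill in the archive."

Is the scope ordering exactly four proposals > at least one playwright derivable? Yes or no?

The target quantifier *exactly four proposals* is part of the adjunct clause *since the historian praised exactly four proposals*.
Scope out of an adjunct clause is unavailable: QR respects the adjunct-island constraint.
So *exactly four proposals* cannot raise to a position above *at least one playwright*.

No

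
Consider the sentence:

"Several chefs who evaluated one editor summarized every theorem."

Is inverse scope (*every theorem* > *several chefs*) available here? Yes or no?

Yes

The relative clause *who evaluated one editor* modifies *several chefs*, but *every theorem* is not inside that relative clause — it is an argument of the matrix verb.
With no island boundary between them, the object can take inverse scope over the subject via ordinary QR within the clause.
The sentence is scopally ambiguous between *several chefs* > *every theorem* and *every theorem* > *several chefs*.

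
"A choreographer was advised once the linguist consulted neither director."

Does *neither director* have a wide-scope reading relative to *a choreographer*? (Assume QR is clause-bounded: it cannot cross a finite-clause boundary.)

Structurally, *neither director* is inside the adjunct clause *once the linguist consulted neither director*.
Adverbial clauses are not L-marked, so they are barriers for QR — the quantifier cannot escape the adjunct.
The inverse ordering *neither director* > *a choreographer* is therefore underivable.

No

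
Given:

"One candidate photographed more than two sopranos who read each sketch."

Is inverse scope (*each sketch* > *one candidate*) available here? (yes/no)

No

Structurally, *each sketch* is inside the relative clause *who read each sketch* modifying *more than two sopranos*.
Relative clauses block scope extraction: QR cannot target a position outside the modified NP.
There is no licit LF on which *each sketch* c-commands *one candidate*.
(Only the surface reading survives: one fixed candidate with respect to all the relevant sketches.)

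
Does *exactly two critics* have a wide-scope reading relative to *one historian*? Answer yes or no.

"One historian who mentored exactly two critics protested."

*exactly two critics* occurs within the relative clause *who mentored exactly two critics*.
Relative clauses are scope islands: a quantifier cannot QR out of a relative clause to take scope in the matrix clause.
*exactly two critics* > *one historian* would require crossing that boundary, which is illicit.

No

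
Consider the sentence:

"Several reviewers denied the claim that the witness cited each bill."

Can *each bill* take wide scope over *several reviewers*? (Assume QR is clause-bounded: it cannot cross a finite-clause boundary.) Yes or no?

No

*each bill* sits inside the complex NP *the claim that the witness cited each bill*.
The complex NP is opaque for QR — the quantifier is frozen inside the noun's complement.
So *each bill* cannot raise high enough to outscope *several reviewers*; only the surface ordering *several reviewers* > *each bill* is available.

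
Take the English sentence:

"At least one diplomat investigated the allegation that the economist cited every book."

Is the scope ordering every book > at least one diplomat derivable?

No

*every book* is embedded in the complex NP *the allegation that the economist cited every book*.
A that-clause complement to a noun is an island; QR cannot cross the NP boundary.
Hence only narrow scope for *every book* (under *at least one diplomat*) survives.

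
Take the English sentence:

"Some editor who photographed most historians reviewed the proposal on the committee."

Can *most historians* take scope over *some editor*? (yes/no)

*most historians* sits inside the relative clause *who photographed most historians*.
Quantifiers inside a relative clause are trapped there; the RC boundary blocks QR.
So *most historians* cannot raise to a position above *some editor*.
(Only the surface reading survives: one fixed editor with respect to all the relevant historians.)

No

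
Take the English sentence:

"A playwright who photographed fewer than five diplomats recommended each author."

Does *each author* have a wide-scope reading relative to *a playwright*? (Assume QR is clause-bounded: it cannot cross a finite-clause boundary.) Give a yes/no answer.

The RC *who photographed fewer than five diplomats* is an island, but *each author* is not inside it — it is the matrix object, a clausemate of *a playwright*.
With no island boundary between them, the object can take inverse scope over the subject via ordinary QR within the clause.
So *each author* > *a playwright* is among the available readings.

Yes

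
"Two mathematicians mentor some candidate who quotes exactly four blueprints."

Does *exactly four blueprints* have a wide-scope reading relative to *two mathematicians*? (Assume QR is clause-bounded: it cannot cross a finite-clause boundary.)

No

The DP *exactly four blueprints* is contained in the relative clause *who quotes exactly four blueprints* modifying *some candidate*.
The relative clause forms an island for QR, so the quantifier is confined to the head noun's restrictor.
The inverse ordering *exactly four blueprints* > *two mathematicians* is therefore underivable.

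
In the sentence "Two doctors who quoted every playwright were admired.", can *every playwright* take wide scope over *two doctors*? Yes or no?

*every playwright* occurs within the relative clause *who quoted every playwright*.
QR out of a relative clause is ruled out by the relative-clause island constraint.
Hence only narrow scope for *every playwright* (under *two doctors*) survives.

No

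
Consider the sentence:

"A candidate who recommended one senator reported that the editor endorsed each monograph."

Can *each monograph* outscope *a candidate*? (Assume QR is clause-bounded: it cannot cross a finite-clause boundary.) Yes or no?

*each monograph* occurs within the finite complement clause *that the editor endorsed each monograph*.
QR is clause-bounded, so the finite complement is a scope island for the embedded quantifier.
There is no licit LF on which *each monograph* c-commands *a candidate*.
(Only the surface reading survives: one fixed candidate with respect to all the relevant monographs.)

No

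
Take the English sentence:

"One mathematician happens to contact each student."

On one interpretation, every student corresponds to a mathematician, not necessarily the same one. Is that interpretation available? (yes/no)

Yes

The described interpretation is the *each student* > *one mathematician* scoping.
*each student* is the object of the infinitival complement of a raising predicate; raising infinitives are transparent for QR, so the two DPs are in effect clausemates.
QR within a single clause is free, so the lower quantifier may take scope over the higher one.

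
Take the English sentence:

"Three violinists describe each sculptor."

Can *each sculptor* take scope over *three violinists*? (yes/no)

*each sculptor* and *three violinists* are in the same minimal clause.
No island intervenes, so both surface and inverse scope are derivable.

Yes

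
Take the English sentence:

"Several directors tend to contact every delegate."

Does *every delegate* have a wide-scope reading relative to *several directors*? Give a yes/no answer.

Infinitival complements of raising predicates do not block QR; *every delegate* and *several directors* are effectively clausemates.
Ordinary QR to a clause-peripheral position gives the wide-scope LF for the lower DP.

Yes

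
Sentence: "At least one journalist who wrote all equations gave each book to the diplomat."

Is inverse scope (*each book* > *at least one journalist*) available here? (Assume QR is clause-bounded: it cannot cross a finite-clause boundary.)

Yes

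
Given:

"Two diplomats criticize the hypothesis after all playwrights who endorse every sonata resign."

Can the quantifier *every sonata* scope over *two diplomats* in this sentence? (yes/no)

No

*every sonata* occurs within the relative clause *who endorse every sonata*, which is itself inside the adjunct *after all playwrights who endorse every sonata resign*.
Even if one barrier were somehow void, the other would still block QR.
*every sonata* is confined to the island and cannot take scope over *two diplomats*.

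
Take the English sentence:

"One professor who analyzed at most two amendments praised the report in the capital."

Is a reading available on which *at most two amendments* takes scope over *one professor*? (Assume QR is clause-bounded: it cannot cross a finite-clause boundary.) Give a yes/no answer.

The DP *at most two amendments* is contained in the relative clause *who analyzed at most two amendments*.
QR out of a relative clause is ruled out by the relative-clause island constraint.
So the wide-scope reading for *at most two amendments* is blocked.
(Only the surface reading survives: one fixed professor with respect to all the relevant amendments.)

No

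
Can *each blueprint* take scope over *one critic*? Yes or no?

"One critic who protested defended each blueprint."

Yes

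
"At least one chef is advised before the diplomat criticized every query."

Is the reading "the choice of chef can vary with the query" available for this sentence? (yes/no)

No

The described interpretation is the *every query* > *at least one chef* scoping.
Structurally, *every query* is inside the adjunct clause *before the diplomat criticized every query*.
Scope out of an adjunct clause is unavailable: QR respects the adjunct-island constraint.
So *every query* cannot raise high enough to outscope *at least one chef*; only the surface ordering *at least one chef* > *every query* is available.
(Only the surface reading survives: one fixed chef with respect to all the relevant queries.)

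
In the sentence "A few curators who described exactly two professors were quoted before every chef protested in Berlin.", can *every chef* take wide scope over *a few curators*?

No

Structurally, *every chef* is inside the adjunct clause *before every chef protested in Berlin*.
Adverbial clauses are not L-marked, so they are barriers for QR — the quantifier cannot escape the adjunct.
So the wide-scope reading for *every chef* is blocked.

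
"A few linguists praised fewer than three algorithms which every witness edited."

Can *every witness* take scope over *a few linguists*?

*every witness* is embedded in the relative clause *which every witness edited* modifying *fewer than three algorithms*.
Relative clauses are scope islands: a quantifier cannot QR out of a relative clause to take scope in the matrix clause.
So the wide-scope reading for *every witness* is blocked.

No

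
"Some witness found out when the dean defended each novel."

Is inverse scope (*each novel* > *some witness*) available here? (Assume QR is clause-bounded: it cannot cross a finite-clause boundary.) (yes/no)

No

*each novel* sits inside the embedded question *when the dean defended each novel*.
An indirect question is a wh-island; the filled [Spec,CP] blocks QR across the CP edge.
There is no licit LF on which *each novel* c-commands *some witness*.
(Only the surface reading survives: one fixed witness with respect to all the relevant novels.)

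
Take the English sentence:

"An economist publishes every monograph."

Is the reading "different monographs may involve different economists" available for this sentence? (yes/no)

Yes

That reading corresponds to *every monograph* > *an economist*.
*every monograph* is the matrix object and *an economist* the matrix subject; the two are clausemates.
Ordinary QR to a clause-peripheral position gives the wide-scope LF for the lower DP.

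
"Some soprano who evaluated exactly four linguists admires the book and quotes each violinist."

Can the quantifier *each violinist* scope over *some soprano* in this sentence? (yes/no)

The DP *each violinist* is contained in one conjunct of the coordinate structure (*quotes each violinist*).
Coordinate structures are islands for non-across-the-board movement, QR included.
There is no licit LF on which *each violinist* c-commands *some soprano*.
(Only the surface reading survives: one fixed soprano with respect to all the relevant violinists.)

No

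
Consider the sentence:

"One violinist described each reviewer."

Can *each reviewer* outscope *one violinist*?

*each reviewer* and *one violinist* are in the same minimal clause.
Since no island is crossed, the inverse ordering is licensed alongside surface scope.
So *each reviewer* > *one violinist* is among the available readings.

Yes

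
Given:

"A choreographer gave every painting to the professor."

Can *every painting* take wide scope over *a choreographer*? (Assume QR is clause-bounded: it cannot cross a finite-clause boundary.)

Yes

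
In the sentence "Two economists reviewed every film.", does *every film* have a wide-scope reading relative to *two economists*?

Yes

*two economists* and *every film* are co-arguments of the matrix verb, with nothing but a clause-internal boundary between them.
With no island boundary between them, the object can take inverse scope over the subject via ordinary QR within the clause.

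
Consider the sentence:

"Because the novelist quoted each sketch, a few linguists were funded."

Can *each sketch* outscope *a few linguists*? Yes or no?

Structurally, *each sketch* is inside the adjunct clause *because the novelist quoted each sketch*.
Adjuncts are opaque for quantifier raising; a quantifier in an adjunct stays inside it.
The ordering *each sketch* > *a few linguists* is therefore underivable.

No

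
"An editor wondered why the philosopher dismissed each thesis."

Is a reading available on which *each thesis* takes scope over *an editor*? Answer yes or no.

No

Structurally, *each thesis* is inside the embedded question *why the philosopher dismissed each thesis*.
The wh-island constraint blocks QR out of an embedded interrogative.
There is no licit LF on which *each thesis* c-commands *an editor*.
(Only the surface reading survives: one fixed editor with respect to all the relevant theses.)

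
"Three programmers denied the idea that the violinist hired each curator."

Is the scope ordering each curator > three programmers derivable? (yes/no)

No

*each curator* sits inside the complex NP *the idea that the violinist hired each curator*.
Noun-complement clauses are scope islands (the Complex NP Constraint): a quantifier inside one cannot scope into the matrix.
The inverse ordering *each curator* > *three programmers* is therefore underivable.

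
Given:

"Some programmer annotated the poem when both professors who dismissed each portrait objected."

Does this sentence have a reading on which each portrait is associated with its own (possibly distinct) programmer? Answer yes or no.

No

This is the *each portrait* > *some programmer* reading.
*each portrait* is embedded in the relative clause *who dismissed each portrait*, which is itself inside the adjunct *when both professors who dismissed each portrait objected*.
Two island boundaries intervene — the relative clause and the adjunct. Either alone would block QR.
So *each portrait* cannot raise to a position above *some programmer*.
(Only the surface reading survives: one fixed programmer with respect to all the relevant portraits.)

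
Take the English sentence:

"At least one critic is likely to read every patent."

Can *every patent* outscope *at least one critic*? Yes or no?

Infinitival complements of raising predicates do not block QR; *every patent* and *at least one critic* are effectively clausemates.
With no island boundary between them, the object can take inverse scope over the subject via ordinary QR within the clause.
Both orderings are possible: *at least one critic* > *every patent* and *every patent* > *at least one critic*.

Yes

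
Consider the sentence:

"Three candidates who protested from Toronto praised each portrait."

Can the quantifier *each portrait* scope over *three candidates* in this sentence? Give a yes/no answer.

The RC *who protested from Toronto* is an island, but *each portrait* is not inside it — it is the matrix object, a clausemate of *three candidates*.
No island intervenes, so both surface and inverse scope are derivable.

Yes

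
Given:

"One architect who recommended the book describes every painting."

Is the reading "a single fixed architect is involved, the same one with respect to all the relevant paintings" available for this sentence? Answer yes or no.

Yes

The paraphrase describes the scope ordering *one architect* > *every painting*.
Nothing needs to raise for *one architect* > *every painting*, so no island constraint is at stake.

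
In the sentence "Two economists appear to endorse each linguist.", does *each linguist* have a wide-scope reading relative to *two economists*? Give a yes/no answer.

Yes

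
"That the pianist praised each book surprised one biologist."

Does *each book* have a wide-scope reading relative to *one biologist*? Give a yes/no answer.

No

Structurally, *each book* is inside the sentential subject *that the pianist praised each book*.
The subject-island constraint blocks QR out of a clausal subject.
The ordering *each book* > *one biologist* is therefore underivable.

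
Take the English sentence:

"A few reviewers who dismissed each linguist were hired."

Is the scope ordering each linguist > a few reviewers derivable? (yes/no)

*each linguist* occurs within the relative clause *who dismissed each linguist*.
A relative clause is a scope island — quantifier raising cannot cross its boundary.
Hence only narrow scope for *each linguist* (under *a few reviewers*) survives.

No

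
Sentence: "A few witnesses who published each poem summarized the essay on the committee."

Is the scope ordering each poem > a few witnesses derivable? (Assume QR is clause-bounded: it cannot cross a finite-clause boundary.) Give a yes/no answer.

*each poem* is embedded in the relative clause *who published each poem*.
The relative clause forms an island for QR, so the quantifier is confined to the head noun's restrictor.
The inverse ordering *each poem* > *a few witnesses* is therefore underivable.

No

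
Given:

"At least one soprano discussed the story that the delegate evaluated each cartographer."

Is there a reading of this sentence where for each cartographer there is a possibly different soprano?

No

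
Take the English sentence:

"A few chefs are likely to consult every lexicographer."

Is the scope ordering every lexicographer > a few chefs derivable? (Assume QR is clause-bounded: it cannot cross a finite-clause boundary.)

*every lexicographer* is the object of the infinitival complement of a raising predicate; raising infinitives are transparent for QR, so the two DPs are in effect clausemates.
Nothing blocks QR of the lower DP to a position above the higher one, so inverse scope is available.
The sentence is scopally ambiguous between *a few chefs* > *every lexicographer* and *every lexicographer* > *a few chefs*.

Yes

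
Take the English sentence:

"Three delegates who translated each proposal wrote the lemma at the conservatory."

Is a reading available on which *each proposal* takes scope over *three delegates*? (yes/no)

No

*each proposal* is embedded in the relative clause *who translated each proposal*.
Quantifiers inside a relative clause are trapped there; the RC boundary blocks QR.
*each proposal* is confined to the island and cannot take scope over *three delegates*.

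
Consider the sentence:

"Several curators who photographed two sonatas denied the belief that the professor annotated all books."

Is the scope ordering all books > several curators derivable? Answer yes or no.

Structurally, *all books* is inside the complex NP *the belief that the professor annotated all books*.
Noun-complement clauses are scope islands (the Complex NP Constraint): a quantifier inside one cannot scope into the matrix.
Hence only narrow scope for *all books* (under *several curators*) survives.

No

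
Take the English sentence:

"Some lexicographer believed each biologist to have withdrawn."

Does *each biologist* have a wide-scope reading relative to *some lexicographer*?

Yes

ECM infinitives lack a CP barrier, so *each biologist* can QR over the matrix subject *some lexicographer*.
Since no island is crossed, the inverse ordering is licensed alongside surface scope.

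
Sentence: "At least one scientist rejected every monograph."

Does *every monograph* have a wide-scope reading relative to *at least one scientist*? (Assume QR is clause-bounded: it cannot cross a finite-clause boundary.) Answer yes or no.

*at least one scientist* and *every monograph* are co-arguments of the matrix verb, with nothing but a clause-internal boundary between them.
QR within a single clause is free, so the lower quantifier may take scope over the higher one.

Yes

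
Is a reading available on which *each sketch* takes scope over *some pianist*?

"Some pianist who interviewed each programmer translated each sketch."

Yes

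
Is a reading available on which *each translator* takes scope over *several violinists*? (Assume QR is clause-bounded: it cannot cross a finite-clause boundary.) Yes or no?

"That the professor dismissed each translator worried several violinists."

*each translator* sits inside the sentential subject *that the professor dismissed each translator*.
Subjects — clausal subjects included — are islands for extraction, and QR is no exception.
*each translator* > *several violinists* would require crossing that boundary, which is illicit.

No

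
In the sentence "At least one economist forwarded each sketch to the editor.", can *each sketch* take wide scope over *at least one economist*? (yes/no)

*each sketch* is the matrix object and *at least one economist* the matrix subject; the two are clausemates.
Clause-internal QR can adjoin the lower DP above the subject, yielding the inverse reading.

Yes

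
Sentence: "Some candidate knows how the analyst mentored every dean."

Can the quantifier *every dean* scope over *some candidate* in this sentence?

*every dean* is embedded in the embedded question *how the analyst mentored every dean*.
An indirect question is a wh-island; the filled [Spec,CP] blocks QR across the CP edge.
*every dean* is confined to the island and cannot take scope over *some candidate*.

No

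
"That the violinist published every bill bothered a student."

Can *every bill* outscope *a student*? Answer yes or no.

No

*every bill* sits inside the sentential subject *that the violinist published every bill*.
Clausal subjects are scope islands; QR from inside the subject into the matrix is barred.
So *every bill* cannot raise to a position above *a student*.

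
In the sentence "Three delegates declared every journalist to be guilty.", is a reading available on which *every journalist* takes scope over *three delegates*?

Yes

*every journalist* is the subject of an ECM infinitive — the infinitival complement of an ECM verb is not a scope island, so *every journalist* can raise into the matrix clause.
QR within a single clause is free, so the lower quantifier may take scope over the higher one.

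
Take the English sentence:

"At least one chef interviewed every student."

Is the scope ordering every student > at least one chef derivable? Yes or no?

Yes

*at least one chef* and *every student* are co-arguments of the matrix verb, with nothing but a clause-internal boundary between them.
Ordinary QR to a clause-peripheral position gives the wide-scope LF for the lower DP.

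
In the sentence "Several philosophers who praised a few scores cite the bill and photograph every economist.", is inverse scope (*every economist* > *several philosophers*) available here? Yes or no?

The DP *every economist* is contained in one conjunct of the coordinate structure (*photograph every economist*).
QR out of a conjunct would have to apply non-ATB, which the CSC forbids.
Hence only narrow scope for *every economist* (under *several philosophers*) survives.

No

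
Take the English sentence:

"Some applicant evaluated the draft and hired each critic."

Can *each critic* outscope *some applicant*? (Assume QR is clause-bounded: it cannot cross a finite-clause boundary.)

The target quantifier *each critic* is part of one conjunct of the coordinate structure (*hired each critic*).
Coordinate structures are islands for non-across-the-board movement, QR included.
*each critic* is confined to the island and cannot take scope over *some applicant*.

No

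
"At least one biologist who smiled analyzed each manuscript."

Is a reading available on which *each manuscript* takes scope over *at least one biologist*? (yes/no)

Yes

*each manuscript* sits in the matrix clause, not in the relative clause on *at least one biologist*.
QR within a single clause is free, so the lower quantifier may take scope over the higher one.
Both orderings are possible: *at least one biologist* > *each manuscript* and *each manuscript* > *at least one biologist*.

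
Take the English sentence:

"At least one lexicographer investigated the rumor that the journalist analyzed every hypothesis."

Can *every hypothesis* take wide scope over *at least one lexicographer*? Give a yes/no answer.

The DP *every hypothesis* is contained in the complex NP *the rumor that the journalist analyzed every hypothesis*.
Noun-complement clauses are scope islands (the Complex NP Constraint): a quantifier inside one cannot scope into the matrix.
So *every hypothesis* cannot raise high enough to outscope *at least one lexicographer*; only the surface ordering *at least one lexicographer* > *every hypothesis* is available.

No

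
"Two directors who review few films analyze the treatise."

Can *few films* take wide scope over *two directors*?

No

*few films* is embedded in the relative clause *who review few films*.
Relative clauses are scope islands: a quantifier cannot QR out of a relative clause to take scope in the matrix clause.
So *few films* cannot raise high enough to outscope *two directors*; only the surface ordering *two directors* > *few films* is available.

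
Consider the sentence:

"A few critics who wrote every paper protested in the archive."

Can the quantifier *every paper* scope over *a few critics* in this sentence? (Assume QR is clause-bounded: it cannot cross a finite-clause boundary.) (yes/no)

No

*every paper* is embedded in the relative clause *who wrote every paper*.
QR out of a relative clause is ruled out by the relative-clause island constraint.
There is no licit LF on which *every paper* c-commands *a few critics*.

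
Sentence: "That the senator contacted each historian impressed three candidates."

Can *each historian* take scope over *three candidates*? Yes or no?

No

*each historian* sits inside the sentential subject *that the senator contacted each historian*.
The Sentential Subject Constraint rules out raising the quantifier out of the that-clause subject.
*each historian* > *three candidates* would require crossing that boundary, which is illicit.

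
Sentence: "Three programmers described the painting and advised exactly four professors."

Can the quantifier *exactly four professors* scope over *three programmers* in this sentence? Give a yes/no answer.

The DP *exactly four professors* is contained in one conjunct of the coordinate structure (*advised exactly four professors*).
Asymmetric QR out of one conjunct violates the Coordinate Structure Constraint.
So *exactly four professors* cannot raise to a position above *three programmers*.

No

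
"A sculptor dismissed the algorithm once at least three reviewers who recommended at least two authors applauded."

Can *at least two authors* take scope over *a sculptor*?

The target quantifier *at least two authors* is part of the relative clause *who recommended at least two authors*, which is itself inside the adjunct *once at least three reviewers who recommended at least two authors applauded*.
The quantifier would have to escape first the RC and then the adjunct — two independent island violations.
There is no licit LF on which *at least two authors* c-commands *a sculptor*.
(Only the surface reading survives: one fixed sculptor with respect to all the relevant authors.)

No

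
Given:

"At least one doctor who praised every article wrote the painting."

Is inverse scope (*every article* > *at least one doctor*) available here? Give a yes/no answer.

No

The DP *every article* is contained in the relative clause *who praised every article*.
Relative clauses block scope extraction: QR cannot target a position outside the modified NP.
The inverse ordering *every article* > *at least one doctor* is therefore underivable.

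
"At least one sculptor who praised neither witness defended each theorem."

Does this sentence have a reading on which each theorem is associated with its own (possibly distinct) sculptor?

The described interpretation is the *each theorem* > *at least one sculptor* scoping.
The RC *who praised neither witness* is an island, but *each theorem* is not inside it — it is the matrix object, a clausemate of *at least one sculptor*.
With no island boundary between them, the object can take inverse scope over the subject via ordinary QR within the clause.
Both orderings are possible: *at least one sculptor* > *each theorem* and *each theorem* > *at least one sculptor*.

Yes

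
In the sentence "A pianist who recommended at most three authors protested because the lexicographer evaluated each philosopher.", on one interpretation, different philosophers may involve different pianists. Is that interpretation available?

No

This is the *each philosopher* > *a pianist* reading.
*each philosopher* is embedded in the adjunct clause *because the lexicographer evaluated each philosopher*.
Scope out of an adjunct clause is unavailable: QR respects the adjunct-island constraint.
*each philosopher* > *a pianist* would require crossing that boundary, which is illicit.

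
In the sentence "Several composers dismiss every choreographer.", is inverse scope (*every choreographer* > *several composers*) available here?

*every choreographer* and *several composers* are in the same minimal clause.
With no island boundary between them, the object can take inverse scope over the subject via ordinary QR within the clause.
The sentence is scopally ambiguous between *several composers* > *every choreographer* and *every choreographer* > *several composers*.

Yes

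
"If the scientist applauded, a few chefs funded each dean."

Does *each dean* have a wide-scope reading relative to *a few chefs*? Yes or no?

Yes

The adjunct clause does not contain *each dean*, which is the matrix object.
With no island boundary between them, the object can take inverse scope over the subject via ordinary QR within the clause.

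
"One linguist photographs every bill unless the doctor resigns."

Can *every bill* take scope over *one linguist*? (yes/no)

Yes

The adjunct island is irrelevant here — *every bill* and *one linguist* are both in the matrix clause.
Clause-internal QR can adjoin the lower DP above the subject, yielding the inverse reading.
Both orderings are possible: *one linguist* > *every bill* and *every bill* > *one linguist*.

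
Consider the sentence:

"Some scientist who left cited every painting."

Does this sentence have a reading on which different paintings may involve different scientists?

Yes

The described interpretation is the *every painting* > *some scientist* scoping.
Although the sentence contains a relative clause (*who left*), *every painting* is outside it, in the matrix VP.
Since no island is crossed, the inverse ordering is licensed alongside surface scope.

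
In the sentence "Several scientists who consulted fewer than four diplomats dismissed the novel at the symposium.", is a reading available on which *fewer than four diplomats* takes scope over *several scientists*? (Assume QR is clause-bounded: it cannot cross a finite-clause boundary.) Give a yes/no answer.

Structurally, *fewer than four diplomats* is inside the relative clause *who consulted fewer than four diplomats*.
Relative clauses block scope extraction: QR cannot target a position outside the modified NP.
The inverse ordering *fewer than four diplomats* > *several scientists* is therefore underivable.

No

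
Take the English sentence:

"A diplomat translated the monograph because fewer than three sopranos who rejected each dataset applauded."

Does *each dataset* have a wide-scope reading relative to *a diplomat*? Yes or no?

*each dataset* is embedded in the relative clause *who rejected each dataset*, which is itself inside the adjunct *because fewer than three sopranos who rejected each dataset applauded*.
Two island boundaries intervene — the relative clause and the adjunct. Either alone would block QR.
The inverse ordering *each dataset* > *a diplomat* is therefore underivable.

No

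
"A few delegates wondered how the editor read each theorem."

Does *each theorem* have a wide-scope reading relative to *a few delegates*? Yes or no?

No

*each theorem* occurs within the embedded question *how the editor read each theorem*.
Embedded wh-clauses are opaque for QR, so the quantifier stays inside the question.
Hence only narrow scope for *each theorem* (under *a few delegates*) survives.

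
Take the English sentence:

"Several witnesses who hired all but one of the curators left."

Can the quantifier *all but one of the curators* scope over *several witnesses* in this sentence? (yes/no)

*all but one of the curators* sits inside the relative clause *who hired all but one of the curators*.
Relative clauses block scope extraction: QR cannot target a position outside the modified NP.
The inverse ordering *all but one of the curators* > *several witnesses* is therefore underivable.

No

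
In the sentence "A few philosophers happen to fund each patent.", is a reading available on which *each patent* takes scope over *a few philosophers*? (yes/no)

Yes

*each patent* is inside a raising infinitive, which is transparent to QR (no CP barrier), so it behaves as a matrix argument.
No island intervenes, so both surface and inverse scope are derivable.
The sentence is scopally ambiguous between *a few philosophers* > *each patent* and *each patent* > *a few philosophers*.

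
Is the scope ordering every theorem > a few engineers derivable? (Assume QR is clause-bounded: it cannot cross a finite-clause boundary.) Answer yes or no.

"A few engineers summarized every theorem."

Yes

*every theorem* and *a few engineers* are in the same minimal clause.
No island intervenes, so both surface and inverse scope are derivable.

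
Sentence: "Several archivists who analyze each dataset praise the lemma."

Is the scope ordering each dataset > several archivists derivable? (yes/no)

*each dataset* is embedded in the relative clause *who analyze each dataset*.
The relative clause forms an island for QR, so the quantifier is confined to the head noun's restrictor.
There is no licit LF on which *each dataset* c-commands *several archivists*.

No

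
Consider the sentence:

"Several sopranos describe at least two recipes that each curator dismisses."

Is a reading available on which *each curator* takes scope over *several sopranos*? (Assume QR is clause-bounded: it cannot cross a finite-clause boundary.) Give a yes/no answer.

No

The DP *each curator* is contained in the relative clause *that each curator dismisses* modifying *at least two recipes*.
Relative clauses are scope islands: a quantifier cannot QR out of a relative clause to take scope in the matrix clause.
*each curator* is confined to the island and cannot take scope over *several sopranos*.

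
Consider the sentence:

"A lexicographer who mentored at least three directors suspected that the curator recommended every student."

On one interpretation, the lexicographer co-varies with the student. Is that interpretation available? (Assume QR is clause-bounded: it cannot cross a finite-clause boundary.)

That reading corresponds to *every student* > *a lexicographer*.
*every student* sits inside the finite complement clause *that the curator recommended every student*.
With QR restricted to its own tensed clause, the embedded quantifier cannot reach a matrix scope position.
The inverse ordering *every student* > *a lexicographer* is therefore underivable.
(Only the surface reading survives: one fixed lexicographer with respect to all the relevant students.)

No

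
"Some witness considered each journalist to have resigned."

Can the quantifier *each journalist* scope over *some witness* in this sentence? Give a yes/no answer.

*each journalist* is the subject of an ECM infinitive — the infinitival complement of an ECM verb is not a scope island, so *each journalist* can raise into the matrix clause.
Ordinary QR to a clause-peripheral position gives the wide-scope LF for the lower DP.

Yes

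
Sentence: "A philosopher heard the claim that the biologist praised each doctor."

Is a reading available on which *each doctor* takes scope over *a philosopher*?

No

*each doctor* occurs within the complex NP *the claim that the biologist praised each doctor*.
The Complex NP Constraint bars QR out of the complement clause of a noun.
*each doctor* > *a philosopher* would require crossing that boundary, which is illicit.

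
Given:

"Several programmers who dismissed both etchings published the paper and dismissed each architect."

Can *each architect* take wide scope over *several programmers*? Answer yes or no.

No

*each architect* sits inside one conjunct of the coordinate structure (*dismissed each architect*).
Coordinate structures are islands for non-across-the-board movement, QR included.
So *each architect* cannot raise to a position above *several programmers*.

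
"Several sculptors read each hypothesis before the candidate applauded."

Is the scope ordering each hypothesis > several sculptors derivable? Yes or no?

Yes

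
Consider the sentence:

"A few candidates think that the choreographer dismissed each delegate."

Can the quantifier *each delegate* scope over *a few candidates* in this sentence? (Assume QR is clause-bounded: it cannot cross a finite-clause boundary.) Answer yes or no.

No

*each delegate* is embedded in the finite complement clause *that the choreographer dismissed each delegate*.
Given the clause-boundedness assumption, QR cannot cross the finite CP into the matrix.
*each delegate* is confined to the island and cannot take scope over *a few candidates*.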